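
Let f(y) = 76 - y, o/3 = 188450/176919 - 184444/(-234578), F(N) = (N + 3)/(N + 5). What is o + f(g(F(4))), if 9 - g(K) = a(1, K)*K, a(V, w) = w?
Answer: 40988791684280/560267619957 ≈ 73.159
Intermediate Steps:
F(N) = (3 + N)/(5 + N)
g(K) = 9 - K² (g(K) = 9 - K*K = 9 - K²)
o = 38418936068/6916884197 (o = 3*(188450/176919 - 184444/(-234578)) = 3*(188450*(1/176919) - 184444*(-1/234578)) = 3*(188450/176919 + 92222/117289) = 3*(38418936068/20750652591) = 38418936068/6916884197 ≈ 5.5544)
o + f(g(F(4))) = 38418936068/6916884197 + (76 - (9 - ((3 + 4)/(5 + 4))²)) = 38418936068/6916884197 + (76 - (9 - (7/9)²)) = 38418936068/6916884197 + (76 - (9 - 1*49/81)) = 38418936068/6916884197 + (76 - (9 - 49/81)) = 38418936068/6916884197 + (76 - 1*680/81) = 38418936068/6916884197 + (76 - 680/81) = 38418936068/6916884197 + 5476/81 = 40988791684280/560267619957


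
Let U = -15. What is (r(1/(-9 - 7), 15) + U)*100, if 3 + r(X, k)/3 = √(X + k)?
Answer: -2400 + 75*√239 ≈ -1240.5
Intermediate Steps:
r(X, k) = -9 + 3*√(X + k)
(r(1/(-9 - 7), 15) + U)*100 = ((-9 + 3*√(1/(-9 - 7) + 15)) - 15)*100 = ((-9 + 3*√(1/(-16) + 15)) - 15)*100 = ((-9 + 3*√(-1/16 + 15)) - 15)*100 = ((-9 + 3*√(239/16)) - 15)*100 = ((-9 + 3*(√239/4)) - 15)*100 = ((-9 + 3*√239/4) - 15)*100 = (-24 + 3*√239/4)*100 = -2400 + 75*√239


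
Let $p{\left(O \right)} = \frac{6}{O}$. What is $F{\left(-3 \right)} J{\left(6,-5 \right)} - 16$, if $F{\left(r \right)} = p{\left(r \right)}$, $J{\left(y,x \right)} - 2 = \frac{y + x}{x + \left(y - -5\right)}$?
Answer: $- \frac{61}{3} \approx -20.333$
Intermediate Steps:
$J{\left(y,x \right)} = 2 + \frac{x + y}{5 + x + y}$ ($J{\left(y,x \right)} = 2 + \frac{y + x}{x + \left(y - -5\right)} = 2 + \frac{x + y}{x + \left(y + 5\right)} = 2 + \frac{x + y}{x + \left(5 + y\right)} = 2 + \frac{x + y}{5 + x + y}$)
$F{\left(r \right)} = \frac{6}{r}$
$F{\left(-3 \right)} J{\left(6,-5 \right)} - 16 = \frac{6}{-3} \frac{10 + 3 \left(-5\right) + 3 \cdot 6}{5 - 5 + 6} - 16 = 6 \left(- \frac{1}{3}\right) \frac{10 - 15 + 18}{6} - 16 = - 2 \cdot \frac{1}{6} \cdot 13 - 16 = \left(-2\right) \frac{13}{6} - 16 = - \frac{13}{3} - 16 = - \frac{61}{3}$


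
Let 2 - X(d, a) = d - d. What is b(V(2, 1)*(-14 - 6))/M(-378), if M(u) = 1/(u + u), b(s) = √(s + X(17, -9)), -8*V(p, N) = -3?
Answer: -378*I*√22 ≈ -1773.0*I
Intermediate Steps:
V(p, N) = 3/8 (V(p, N) = -⅛*(-3) = 3/8)
X(d, a) = 2 (X(d, a) = 2 - (d - d) = 2 - 1*0 = 2 + 0 = 2)
b(s) = √(2 + s) (b(s) = √(s + 2) = √(2 + s))
M(u) = 1/(2*u)
b(V(2, 1)*(-14 - 6))/M(-378) = √(2 + 3*(-14 - 6)/8)/(((½)/(-378))) = √(2 + (3/8)*(-20))/(((½)*(-1/378))) = √(2 - 15/2)/(-1/756) = √(-11/2)*(-756) = (I*√22/2)*(-756) = -378*I*√22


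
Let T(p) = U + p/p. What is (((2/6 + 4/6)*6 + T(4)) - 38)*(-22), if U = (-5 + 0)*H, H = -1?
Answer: 572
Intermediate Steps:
U = 5 (U = (-5 + 0)*(-1) = -5*(-1) = 5)
T(p) = 6 (T(p) = 5 + p/p = 5 + 1 = 6)
(((2/6 + 4/6)*6 + T(4)) - 38)*(-22) = (((2/6 + 4/6)*6 + 6) - 38)*(-22) = (((2*(1/6) + 4*(1/6))*6 + 6) - 38)*(-22) = (((1/3 + 2/3)*6 + 6) - 38)*(-22) = ((1*6 + 6) - 38)*(-22) = ((6 + 6) - 38)*(-22) = (12 - 38)*(-22) = -26*(-22) = 572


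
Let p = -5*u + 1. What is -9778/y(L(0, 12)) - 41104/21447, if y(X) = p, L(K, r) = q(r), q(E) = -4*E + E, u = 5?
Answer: 34787045/85788 ≈ 405.50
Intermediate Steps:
q(E) = -3*E
L(K, r) = -3*r
p = -24 (p = -5*5 + 1 = -25 + 1 = -24)
y(X) = -24
-9778/y(L(0, 12)) - 41104/21447 = -9778/(-24) - 41104/21447 = -9778*(-1/24) - 41104*1/21447 = 4889/12 - 41104/21447 = 34787045/85788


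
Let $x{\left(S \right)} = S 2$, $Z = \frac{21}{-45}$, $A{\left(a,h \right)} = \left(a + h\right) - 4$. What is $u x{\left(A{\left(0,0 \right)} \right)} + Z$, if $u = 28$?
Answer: $- \frac{3367}{15} \approx -224.47$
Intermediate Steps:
$A{\left(a,h \right)} = -4 + a + h$
$Z = - \frac{7}{15}$ ($Z = 21 \left(- \frac{1}{45}\right) = - \frac{7}{15} \approx -0.46667$)
$x{\left(S \right)} = 2 S$
$u x{\left(A{\left(0,0 \right)} \right)} + Z = 28 \cdot 2 \left(-4 + 0 + 0\right) - \frac{7}{15} = 28 \cdot 2 \left(-4\right) - \frac{7}{15} = 28 \left(-8\right) - \frac{7}{15} = -224 - \frac{7}{15} = - \frac{3367}{15}$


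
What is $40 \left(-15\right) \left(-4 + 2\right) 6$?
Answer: $7200$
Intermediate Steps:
$40 \left(-15\right) \left(-4 + 2\right) 6 = - 600 \left(\left(-2\right) 6\right) = \left(-600\right) \left(-12\right) = 7200$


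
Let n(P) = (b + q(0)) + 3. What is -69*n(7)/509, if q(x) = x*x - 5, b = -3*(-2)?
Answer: -276/509 ≈ -0.54224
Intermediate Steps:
b = 6
q(x) = -5 + x² (q(x) = x² - 5 = -5 + x²)
n(P) = 4 (n(P) = (6 + (-5 + 0²)) + 3 = (6 + (-5 + 0)) + 3 = (6 - 5) + 3 = 1 + 3 = 4)
-69*n(7)/509 = -276/509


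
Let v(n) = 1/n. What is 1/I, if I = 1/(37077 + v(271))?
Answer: 10047868/271 ≈ 37077.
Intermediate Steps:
I = 271/10047868 (I = 1/(37077 + 1/271) = 1/(10047868/271) = 271/10047868 ≈ 2.6971e-5)
1/I = 1/(271/10047868) = 10047868/271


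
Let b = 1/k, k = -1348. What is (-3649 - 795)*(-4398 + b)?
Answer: 6586569055/337 ≈ 1.9545e+7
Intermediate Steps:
b = -1/1348 (b = 1/(-1348) = -1/1348 ≈ -0.00074184)
(-3649 - 795)*(-4398 + b) = (-3649 - 795)*(-4398 - 1/1348) = -4444*(-5928505/1348) = 6586569055/337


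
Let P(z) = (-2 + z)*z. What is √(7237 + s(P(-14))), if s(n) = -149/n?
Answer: √22693146/56 ≈ 85.067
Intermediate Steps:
P(z) = z*(-2 + z)
√(7237 + s(P(-14))) = √(7237 - 149*(-1/(14*(-2 - 14)))) = √(7237 - 149/((-14*(-16)))) = √(7237 - 149/224) = √(1620939/224) = √22693146/56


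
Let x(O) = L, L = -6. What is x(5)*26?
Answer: -156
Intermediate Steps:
x(O) = -6
x(5)*26 = -6*26 = -156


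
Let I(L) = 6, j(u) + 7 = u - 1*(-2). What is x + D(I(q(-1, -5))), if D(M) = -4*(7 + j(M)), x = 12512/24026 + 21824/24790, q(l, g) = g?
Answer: -4556207344/148901135 ≈ -30.599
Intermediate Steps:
j(u) = -5 + u (j(u) = -7 + (u - 1*(-2)) = -7 + (u + 2) = -7 + (2 + u) = -5 + u)
x = 208628976/148901135 (x = 12512*(1/24026) + 21824*(1/24790) = 6256/12013 + 10912/12395 = 208628976/148901135 ≈ 1.4011)
D(M) = -8 - 4*M (D(M) = -4*(7 + (-5 + M)) = -4*(2 + M) = -8 - 4*M)
x + D(I(q(-1, -5))) = 208628976/148901135 + (-8 - 4*6) = 208628976/148901135 + (-8 - 24) = 208628976/148901135 - 32 = -4556207344/148901135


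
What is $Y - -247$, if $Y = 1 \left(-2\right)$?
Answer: $245$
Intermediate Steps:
$Y = -2$
$Y - -247 = -2 - -247 = -2 + 247 = 245$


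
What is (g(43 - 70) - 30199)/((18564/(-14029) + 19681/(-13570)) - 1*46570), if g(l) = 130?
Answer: 5724341673570/8866223310329 ≈ 0.64563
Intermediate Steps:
(g(43 - 70) - 30199)/((18564/(-14029) + 19681/(-13570)) - 1*46570) = (130 - 30199)/((18564/(-14029) + 19681/(-13570)) - 1*46570) = -30069/((18564*(-1/14029) + 19681*(-1/13570)) - 46570) = -30069/((-18564/14029 - 19681/13570) - 46570) = -30069/(-528018229/190373530 - 46570) = -30069/(-8866223310329/190373530) = -30069*(-190373530/8866223310329) = 5724341673570/8866223310329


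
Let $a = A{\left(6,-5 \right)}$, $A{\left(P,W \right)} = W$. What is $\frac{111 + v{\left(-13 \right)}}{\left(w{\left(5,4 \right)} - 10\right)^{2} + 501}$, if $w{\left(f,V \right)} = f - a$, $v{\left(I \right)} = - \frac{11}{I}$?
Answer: $\frac{1454}{6513} \approx 0.22325$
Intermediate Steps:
$a = -5$
$w{\left(f,V \right)} = 5 + f$ ($w{\left(f,V \right)} = f - -5 = f + 5 = 5 + f$)
$\frac{111 + v{\left(-13 \right)}}{\left(w{\left(5,4 \right)} - 10\right)^{2} + 501} = \frac{111 - \frac{11}{-13}}{\left(\left(5 + 5\right) - 10\right)^{2} + 501} = \frac{111 - - \frac{11}{13}}{\left(10 - 10\right)^{2} + 501} = \frac{111 + \frac{11}{13}}{0^{2} + 501} = \frac{1454}{13 \left(0 + 501\right)} = \frac{1454}{13 \cdot 501} = \frac{1454}{13} \cdot \frac{1}{501} = \frac{1454}{6513}$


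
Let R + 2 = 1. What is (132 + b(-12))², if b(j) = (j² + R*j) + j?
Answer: 76176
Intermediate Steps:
R = -1 (R = -2 + 1 = -1)
b(j) = j² (b(j) = (j² - j) + j = j²)
(132 + b(-12))² = (132 + (-12)²)² = (132 + 144)² = 276² = 76176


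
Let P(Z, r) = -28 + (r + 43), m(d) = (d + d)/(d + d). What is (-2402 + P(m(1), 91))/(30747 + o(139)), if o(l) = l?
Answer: -1148/15443 ≈ -0.074338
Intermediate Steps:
m(d) = 1 (m(d) = (2*d)/((2*d)) = (2*d)*(1/(2*d)) = 1)
P(Z, r) = 15 + r (P(Z, r) = -28 + (43 + r) = 15 + r)
(-2402 + P(m(1), 91))/(30747 + o(139)) = (-2402 + (15 + 91))/(30747 + 139) = (-2402 + 106)/30886 = -2296*1/30886 = -1148/15443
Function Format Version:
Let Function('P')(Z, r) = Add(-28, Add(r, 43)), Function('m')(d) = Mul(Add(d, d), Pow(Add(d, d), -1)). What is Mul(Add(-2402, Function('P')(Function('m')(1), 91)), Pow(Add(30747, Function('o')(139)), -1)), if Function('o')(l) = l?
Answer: Rational(-1148, 15443) ≈ -0.074338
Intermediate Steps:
Function('m')(d) = 1 (Function('m')(d) = Mul(Mul(2, d), Pow(Mul(2, d), -1)) = Mul(Mul(2, d), Mul(Rational(1, 2), Pow(d, -1))) = 1)
Function('P')(Z, r) = Add(15, r) (Function('P')(Z, r) = Add(-28, Add(43, r)) = Add(15, r))
Mul(Add(-2402, Function('P')(Function('m')(1), 91)), Pow(Add(30747, Function('o')(139)), -1)) = Mul(Add(-2402, Add(15, 91)), Pow(Add(30747, 139), -1)) = Mul(Add(-2402, 106), Pow(30886, -1)) = Mul(-2296, Rational(1, 30886)) = Rational(-1148, 15443)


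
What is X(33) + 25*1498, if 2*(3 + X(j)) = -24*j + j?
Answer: 74135/2 ≈ 37068.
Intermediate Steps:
X(j) = -3 - 23*j/2 (X(j) = -3 + (-24*j + j)/2 = -3 + (-23*j)/2 = -3 - 23*j/2)
X(33) + 25*1498 = (-3 - 23/2*33) + 25*1498 = (-3 - 759/2) + 37450 = -765/2 + 37450 = 74135/2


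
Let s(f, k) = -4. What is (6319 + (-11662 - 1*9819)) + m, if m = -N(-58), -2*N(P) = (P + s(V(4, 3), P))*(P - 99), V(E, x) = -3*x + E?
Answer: -10295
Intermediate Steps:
V(E, x) = E - 3*x
N(P) = -(-99 + P)*(-4 + P)/2 (N(P) = -(P - 4)*(P - 99)/2 = -(-4 + P)*(-99 + P)/2 = -(-99 + P)*(-4 + P)/2)
m = 4867 (m = -(-198 - ½*(-58)² + (103/2)*(-58)) = -(-198 - ½*3364 - 2987) = -(-198 - 1682 - 2987) = -1*(-4867) = 4867)
(6319 + (-11662 - 1*9819)) + m = (6319 + (-11662 - 1*9819)) + 4867 = (6319 + (-11662 - 9819)) + 4867 = (6319 - 21481) + 4867 = -15162 + 4867 = -10295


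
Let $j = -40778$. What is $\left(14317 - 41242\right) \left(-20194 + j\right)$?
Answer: $1641671100$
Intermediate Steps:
$\left(14317 - 41242\right) \left(-20194 + j\right) = \left(14317 - 41242\right) \left(-20194 - 40778\right) = \left(-26925\right) \left(-60972\right) = 1641671100$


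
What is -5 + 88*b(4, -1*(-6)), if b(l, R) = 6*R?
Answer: 3163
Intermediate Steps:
-5 + 88*b(4, -1*(-6)) = -5 + 88*(6*(-1*(-6))) = -5 + 88*(6*6) = -5 + 88*36 = -5 + 3168 = 3163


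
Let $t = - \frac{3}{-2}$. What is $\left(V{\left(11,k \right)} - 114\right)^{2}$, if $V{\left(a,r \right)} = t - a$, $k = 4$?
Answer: $\frac{61009}{4} \approx 15252.0$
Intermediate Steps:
$t = \frac{3}{2}$ ($t = \left(-3\right) \left(- \frac{1}{2}\right) = \frac{3}{2} \approx 1.5$)
$V{\left(a,r \right)} = \frac{3}{2} - a$
$\left(V{\left(11,k \right)} - 114\right)^{2} = \left(\left(\frac{3}{2} - 11\right) - 114\right)^{2} = \left(- \frac{19}{2} - 114\right)^{2} = \left(- \frac{247}{2}\right)^{2} = \frac{61009}{4}$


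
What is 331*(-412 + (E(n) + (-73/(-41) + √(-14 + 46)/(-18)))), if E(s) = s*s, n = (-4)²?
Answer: -2092913/41 - 662*√2/9 ≈ -51151.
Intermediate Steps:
n = 16
E(s) = s²
331*(-412 + (E(n) + (-73/(-41) + √(-14 + 46)/(-18)))) = 331*(-412 + (16² + (-73/(-41) + √(-14 + 46)/(-18)))) = 331*(-412 + (256 + (-73*(-1/41) + √32*(-1/18)))) = 331*(-412 + (256 + (73/41 + (4*√2)*(-1/18)))) = 331*(-412 + (256 + (73/41 - 2*√2/9))) = 331*(-412 + (10569/41 - 2*√2/9)) = 331*(-6323/41 - 2*√2/9) = -2092913/41 - 662*√2/9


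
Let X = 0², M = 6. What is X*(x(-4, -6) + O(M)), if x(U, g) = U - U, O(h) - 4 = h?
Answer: 0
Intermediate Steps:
O(h) = 4 + h
X = 0
x(U, g) = 0
X*(x(-4, -6) + O(M)) = 0*(0 + (4 + 6)) = 0*(0 + 10) = 0*10 = 0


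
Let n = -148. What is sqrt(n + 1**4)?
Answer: 7*I*sqrt(3) ≈ 12.124*I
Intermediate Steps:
sqrt(n + 1**4) = sqrt(-148 + 1**4) = sqrt(-148 + 1) = sqrt(-147) = 7*I*sqrt(3)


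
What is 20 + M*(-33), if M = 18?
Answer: -574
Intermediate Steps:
20 + M*(-33) = 20 + 18*(-33) = 20 - 594 = -574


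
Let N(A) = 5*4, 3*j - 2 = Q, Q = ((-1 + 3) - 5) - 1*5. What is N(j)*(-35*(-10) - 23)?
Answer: 6540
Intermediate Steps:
Q = -8 (Q = (2 - 5) - 5 = -3 - 5 = -8)
j = -2 (j = ⅔ + (⅓)*(-8) = ⅔ - 8/3 = -2)
N(A) = 20
N(j)*(-35*(-10) - 23) = 20*(-35*(-10) - 23) = 20*(350 - 23) = 20*327 = 6540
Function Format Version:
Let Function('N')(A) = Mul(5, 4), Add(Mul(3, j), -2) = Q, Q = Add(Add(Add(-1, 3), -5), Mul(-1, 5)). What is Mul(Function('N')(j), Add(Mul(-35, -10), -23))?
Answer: 6540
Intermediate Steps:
Q = -8 (Q = Add(Add(2, -5), -5) = Add(-3, -5) = -8)
j = -2 (j = Add(Rational(2, 3), Mul(Rational(1, 3), -8)) = Add(Rational(2, 3), Rational(-8, 3)) = -2)
Function('N')(A) = 20
Mul(Function('N')(j), Add(Mul(-35, -10), -23)) = Mul(20, Add(Mul(-35, -10), -23)) = Mul(20, Add(350, -23)) = Mul(20, 327) = 6540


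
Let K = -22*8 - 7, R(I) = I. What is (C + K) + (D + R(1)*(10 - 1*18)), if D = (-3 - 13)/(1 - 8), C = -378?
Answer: -3967/7 ≈ -566.71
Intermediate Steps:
D = 16/7 (D = -16/(-7) = -16*(-⅐) = 16/7 ≈ 2.2857)
K = -183 (K = -176 - 7 = -183)
(C + K) + (D + R(1)*(10 - 1*18)) = (-378 - 183) + (16/7 + 1*(10 - 1*18)) = -561 + (16/7 + 1*(10 - 18)) = -561 + (16/7 + 1*(-8)) = -561 + (16/7 - 8) = -561 - 40/7 = -3967/7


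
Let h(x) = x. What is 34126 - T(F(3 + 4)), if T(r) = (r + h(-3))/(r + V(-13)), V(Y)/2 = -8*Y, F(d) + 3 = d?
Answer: 7234711/212 ≈ 34126.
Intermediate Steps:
F(d) = -3 + d
V(Y) = -16*Y (V(Y) = 2*(-8*Y) = -16*Y)
T(r) = (-3 + r)/(208 + r) (T(r) = (r - 3)/(r - 16*(-13)) = (-3 + r)/(r + 208) = (-3 + r)/(208 + r))
34126 - T(F(3 + 4)) = 34126 - (-3 + (-3 + (3 + 4)))/(208 + (-3 + (3 + 4))) = 34126 - (-3 + (-3 + 7))/(208 + (-3 + 7)) = 34126 - (-3 + 4)/(208 + 4) = 34126 - 1/212 = 7234711/212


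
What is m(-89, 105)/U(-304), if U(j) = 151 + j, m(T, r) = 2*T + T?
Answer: 89/51 ≈ 1.7451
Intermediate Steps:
m(T, r) = 3*T
m(-89, 105)/U(-304) = (3*(-89))/(151 - 304) = -267/(-153) = -267*(-1/153) = 89/51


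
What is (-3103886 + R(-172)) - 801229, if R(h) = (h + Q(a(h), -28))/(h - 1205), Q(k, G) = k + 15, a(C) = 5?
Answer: -5377343203/1377 ≈ -3.9051e+6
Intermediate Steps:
Q(k, G) = 15 + k
R(h) = (20 + h)/(-1205 + h) (R(h) = (h + (15 + 5))/(h - 1205) = (h + 20)/(-1205 + h) = (20 + h)/(-1205 + h))
(-3103886 + R(-172)) - 801229 = (-3103886 + (20 - 172)/(-1205 - 172)) - 801229 = (-3103886 - 152/(-1377)) - 801229 = (-3103886 - 1/1377*(-152)) - 801229 = (-3103886 + 152/1377) - 801229 = -4274050870/1377 - 801229 = -5377343203/1377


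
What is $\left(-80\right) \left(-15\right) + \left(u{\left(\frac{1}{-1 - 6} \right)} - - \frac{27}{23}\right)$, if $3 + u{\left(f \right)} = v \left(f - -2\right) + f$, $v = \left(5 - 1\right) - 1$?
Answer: $\frac{193780}{161} \approx 1203.6$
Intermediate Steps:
$v = 3$ ($v = 4 - 1 = 3$)
$u{\left(f \right)} = 3 + 4 f$ ($u{\left(f \right)} = -3 + \left(3 \left(f - -2\right) + f\right) = -3 + \left(3 \left(f + 2\right) + f\right) = -3 + \left(3 \left(2 + f\right) + f\right) = -3 + \left(\left(6 + 3 f\right) + f\right) = -3 + \left(6 + 4 f\right) = 3 + 4 f$)
$\left(-80\right) \left(-15\right) + \left(u{\left(\frac{1}{-1 - 6} \right)} - - \frac{27}{23}\right) = \left(-80\right) \left(-15\right) - \left(-3 - \frac{27}{23} - \frac{4}{-1 - 6}\right) = 1200 - \left(-3 - \frac{27}{23} + \frac{4}{7}\right) = 1200 + \left(\left(3 + 4 \left(- \frac{1}{7}\right)\right) - - \frac{27}{23}\right) = 1200 + \left(\left(3 - \frac{4}{7}\right) + \frac{27}{23}\right) = 1200 + \left(\frac{17}{7} + \frac{27}{23}\right) = 1200 + \frac{580}{161} = \frac{193780}{161}$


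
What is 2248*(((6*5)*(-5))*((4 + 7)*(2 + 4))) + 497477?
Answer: -21757723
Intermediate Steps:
2248*(((6*5)*(-5))*((4 + 7)*(2 + 4))) + 497477 = 2248*((30*(-5))*(11*6)) + 497477 = 2248*(-150*66) + 497477 = 2248*(-9900) + 497477 = -22255200 + 497477 = -21757723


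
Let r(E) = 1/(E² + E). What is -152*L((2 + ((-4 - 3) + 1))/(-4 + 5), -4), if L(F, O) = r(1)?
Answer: -76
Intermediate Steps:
r(E) = 1/(E + E²)
L(F, O) = ½ (L(F, O) = 1/(1*(1 + 1)) = 1/2 = 1*(½) = ½)
-152*L((2 + ((-4 - 3) + 1))/(-4 + 5), -4) = -152*½ = -76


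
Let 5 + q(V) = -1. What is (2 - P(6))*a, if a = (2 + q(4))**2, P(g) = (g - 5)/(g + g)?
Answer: 92/3 ≈ 30.667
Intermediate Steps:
q(V) = -6 (q(V) = -5 - 1 = -6)
P(g) = (-5 + g)/(2*g) (P(g) = (-5 + g)/((2*g)) = (-5 + g)*(1/(2*g)) = (-5 + g)/(2*g))
a = 16 (a = (2 - 6)**2 = (-4)**2 = 16)
(2 - P(6))*a = (2 - (-5 + 6)/(2*6))*16 = (2 - 1/(2*6))*16 = (2 - 1*1/12)*16 = (2 - 1/12)*16 = (23/12)*16 = 92/3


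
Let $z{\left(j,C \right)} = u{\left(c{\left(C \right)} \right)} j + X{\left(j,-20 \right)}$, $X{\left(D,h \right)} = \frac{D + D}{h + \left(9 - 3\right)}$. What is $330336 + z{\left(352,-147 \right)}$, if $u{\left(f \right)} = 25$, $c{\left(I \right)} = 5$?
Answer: $\frac{2373600}{7} \approx 3.3909 \cdot 10^{5}$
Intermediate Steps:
$X{\left(D,h \right)} = \frac{2 D}{6 + h}$ ($X{\left(D,h \right)} = \frac{2 D}{h + 6} = \frac{2 D}{6 + h}$)
$z{\left(j,C \right)} = \frac{174 j}{7}$ ($z{\left(j,C \right)} = 25 j + \frac{2 j}{6 - 20} = 25 j + \frac{2 j}{-14} = 25 j + 2 j \left(- \frac{1}{14}\right) = 25 j - \frac{j}{7} = \frac{174 j}{7}$)
$330336 + z{\left(352,-147 \right)} = 330336 + \frac{174}{7} \cdot 352 = 330336 + \frac{61248}{7} = \frac{2373600}{7}$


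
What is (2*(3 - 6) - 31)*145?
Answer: -5365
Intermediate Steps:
(2*(3 - 6) - 31)*145 = (2*(-3) - 31)*145 = (-6 - 31)*145 = -37*145 = -5365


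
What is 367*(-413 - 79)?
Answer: -180564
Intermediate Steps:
367*(-413 - 79) = 367*(-492) = -180564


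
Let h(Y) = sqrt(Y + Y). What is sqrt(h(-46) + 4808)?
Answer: sqrt(4808 + 2*I*sqrt(23)) ≈ 69.34 + 0.0692*I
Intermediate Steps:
h(Y) = sqrt(2)*sqrt(Y) (h(Y) = sqrt(2*Y) = sqrt(2)*sqrt(Y))
sqrt(h(-46) + 4808) = sqrt(sqrt(2)*sqrt(-46) + 4808) = sqrt(sqrt(2)*(I*sqrt(46)) + 4808) = sqrt(2*I*sqrt(23) + 4808) = sqrt(4808 + 2*I*sqrt(23))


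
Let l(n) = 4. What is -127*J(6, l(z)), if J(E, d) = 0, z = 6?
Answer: 0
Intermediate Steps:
-127*J(6, l(z)) = -127*0 = 0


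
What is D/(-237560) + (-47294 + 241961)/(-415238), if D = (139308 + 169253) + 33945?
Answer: -47116649737/24660984820 ≈ -1.9106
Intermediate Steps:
D = 342506 (D = 308561 + 33945 = 342506)
D/(-237560) + (-47294 + 241961)/(-415238) = 342506/(-237560) + (-47294 + 241961)/(-415238) = 342506*(-1/237560) + 194667*(-1/415238) = -171253/118780 - 194667/415238 = -47116649737/24660984820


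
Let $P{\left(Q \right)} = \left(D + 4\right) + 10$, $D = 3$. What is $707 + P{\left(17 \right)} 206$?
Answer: $4209$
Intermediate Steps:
$P{\left(Q \right)} = 17$ ($P{\left(Q \right)} = \left(3 + 4\right) + 10 = 7 + 10 = 17$)
$707 + P{\left(17 \right)} 206 = 707 + 17 \cdot 206 = 707 + 3502 = 4209$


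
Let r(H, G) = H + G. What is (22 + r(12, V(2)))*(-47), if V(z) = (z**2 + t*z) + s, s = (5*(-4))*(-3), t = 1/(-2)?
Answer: -4559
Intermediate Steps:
t = -1/2 ≈ -0.50000
s = 60 (s = -20*(-3) = 60)
V(z) = 60 + z**2 - z/2 (V(z) = (z**2 - z/2) + 60 = 60 + z**2 - z/2)
r(H, G) = G + H
(22 + r(12, V(2)))*(-47) = (22 + ((60 + 2**2 - 1/2*2) + 12))*(-47) = (22 + ((60 + 4 - 1) + 12))*(-47) = (22 + (63 + 12))*(-47) = (22 + 75)*(-47) = 97*(-47) = -4559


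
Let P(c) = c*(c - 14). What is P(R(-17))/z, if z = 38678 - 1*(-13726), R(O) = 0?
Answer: 0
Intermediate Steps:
P(c) = c*(-14 + c)
z = 52404 (z = 38678 + 13726 = 52404)
P(R(-17))/z = (0*(-14 + 0))/52404 = (0*(-14))*(1/52404) = 0*(1/52404) = 0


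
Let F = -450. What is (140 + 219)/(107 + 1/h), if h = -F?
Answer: 161550/48151 ≈ 3.3551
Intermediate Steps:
h = 450 (h = -1*(-450) = 450)
(140 + 219)/(107 + 1/h) = (140 + 219)/(107 + 1/450) = 359/(107 + 1/450) = 359/(48151/450) = 359*(450/48151) = 161550/48151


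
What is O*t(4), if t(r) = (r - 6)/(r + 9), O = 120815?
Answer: -241630/13 ≈ -18587.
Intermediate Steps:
t(r) = (-6 + r)/(9 + r)
O*t(4) = 120815*((-6 + 4)/(9 + 4)) = 120815*(-2/13) = -241630/13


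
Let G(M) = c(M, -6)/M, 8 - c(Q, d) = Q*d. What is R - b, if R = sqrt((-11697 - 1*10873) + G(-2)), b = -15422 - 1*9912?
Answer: 25334 + 2*I*sqrt(5642) ≈ 25334.0 + 150.23*I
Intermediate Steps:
b = -25334 (b = -15422 - 9912 = -25334)
c(Q, d) = 8 - Q*d
G(M) = (8 + 6*M)/M (G(M) = (8 - 1*M*(-6))/M = (8 + 6*M)/M)
R = 2*I*sqrt(5642) (R = sqrt((-11697 - 1*10873) + (6 + 8/(-2))) = sqrt((-11697 - 10873) + (6 + 8*(-1/2))) = sqrt(-22570 + (6 - 4)) = sqrt(-22570 + 2) = sqrt(-22568) = 2*I*sqrt(5642) ≈ 150.23*I)
R - b = 2*I*sqrt(5642) - 1*(-25334) = 2*I*sqrt(5642) + 25334 = 25334 + 2*I*sqrt(5642)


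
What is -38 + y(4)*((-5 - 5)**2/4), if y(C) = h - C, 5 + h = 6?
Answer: -113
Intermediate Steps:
h = 1 (h = -5 + 6 = 1)
y(C) = 1 - C
-38 + y(4)*((-5 - 5)**2/4) = -38 + (1 - 1*4)*((-5 - 5)**2/4) = -38 + (1 - 4)*((-10)**2*(1/4)) = -38 - 300/4 = -38 - 3*25 = -38 - 75 = -113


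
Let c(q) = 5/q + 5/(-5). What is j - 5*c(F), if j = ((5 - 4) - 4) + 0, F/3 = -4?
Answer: 49/12 ≈ 4.0833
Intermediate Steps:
F = -12 (F = 3*(-4) = -12)
c(q) = -1 + 5/q (c(q) = 5/q + 5*(-⅕) = 5/q - 1 = -1 + 5/q)
j = -3 (j = (1 - 4) + 0 = -3 + 0 = -3)
j - 5*c(F) = -3 - 5*(5 - 1*(-12))/(-12) = -3 - (-5)*(5 + 12)/12 = -3 - (-5)*17/12 = -3 - 5*(-17/12) = -3 + 85/12 = 49/12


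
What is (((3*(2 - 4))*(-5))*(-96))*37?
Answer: -106560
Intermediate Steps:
(((3*(2 - 4))*(-5))*(-96))*37 = (((3*(-2))*(-5))*(-96))*37 = (-6*(-5)*(-96))*37 = (30*(-96))*37 = -2880*37 = -106560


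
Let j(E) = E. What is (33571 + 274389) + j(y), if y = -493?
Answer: 307467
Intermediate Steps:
(33571 + 274389) + j(y) = (33571 + 274389) - 493 = 307960 - 493 = 307467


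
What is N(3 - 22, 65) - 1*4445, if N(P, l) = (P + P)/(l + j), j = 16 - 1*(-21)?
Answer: -226714/51 ≈ -4445.4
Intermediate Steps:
j = 37 (j = 16 + 21 = 37)
N(P, l) = 2*P/(37 + l) (N(P, l) = (P + P)/(l + 37) = (2*P)/(37 + l) = 2*P/(37 + l))
N(3 - 22, 65) - 1*4445 = 2*(3 - 22)/(37 + 65) - 1*4445 = 2*(-19)/102 - 4445 = 2*(-19)*(1/102) - 4445 = -19/51 - 4445 = -226714/51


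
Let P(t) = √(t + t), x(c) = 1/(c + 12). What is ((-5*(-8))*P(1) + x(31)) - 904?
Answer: -38871/43 + 40*√2 ≈ -847.41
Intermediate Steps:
x(c) = 1/(12 + c)
P(t) = √2*√t (P(t) = √(2*t) = √2*√t)
((-5*(-8))*P(1) + x(31)) - 904 = ((-5*(-8))*(√2*√1) + 1/(12 + 31)) - 904 = (40*(√2*1) + 1/43) - 904 = (40*√2 + 1/43) - 904 = (1/43 + 40*√2) - 904 = -38871/43 + 40*√2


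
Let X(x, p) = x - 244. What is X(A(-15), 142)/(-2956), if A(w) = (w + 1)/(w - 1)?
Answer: 1945/23648 ≈ 0.082248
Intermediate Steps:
A(w) = (1 + w)/(-1 + w)
X(x, p) = -244 + x
X(A(-15), 142)/(-2956) = (-244 + (1 - 15)/(-1 - 15))/(-2956) = (-244 - 14/(-16))*(-1/2956) = (-244 - 1/16*(-14))*(-1/2956) = (-244 + 7/8)*(-1/2956) = -1945/8*(-1/2956) = 1945/23648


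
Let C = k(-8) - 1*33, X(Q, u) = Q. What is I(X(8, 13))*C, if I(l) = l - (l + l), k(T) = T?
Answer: 328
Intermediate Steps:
C = -41 (C = -8 - 1*33 = -8 - 33 = -41)
I(l) = -l (I(l) = l - 2*l = -l)
I(X(8, 13))*C = -1*8*(-41) = -8*(-41) = 328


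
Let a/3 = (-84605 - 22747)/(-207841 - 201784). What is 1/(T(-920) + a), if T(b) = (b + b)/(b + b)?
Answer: 409625/731681 ≈ 0.55984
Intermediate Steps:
T(b) = 1 (T(b) = (2*b)/((2*b)) = (2*b)*(1/(2*b)) = 1)
a = 322056/409625 (a = 3*((-84605 - 22747)/(-207841 - 201784)) = 3*(-107352/(-409625)) = 3*(-107352*(-1/409625)) = 3*(107352/409625) = 322056/409625 ≈ 0.78622)
1/(T(-920) + a) = 1/(1 + 322056/409625) = 1/(731681/409625) = 409625/731681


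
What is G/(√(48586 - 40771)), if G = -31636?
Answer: -31636*√7815/7815 ≈ -357.86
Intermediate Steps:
G/(√(48586 - 40771)) = -31636/√(48586 - 40771) = -31636*√7815/7815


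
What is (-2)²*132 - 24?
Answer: 504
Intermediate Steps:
(-2)²*132 - 24 = 4*132 - 24 = 528 - 24 = 504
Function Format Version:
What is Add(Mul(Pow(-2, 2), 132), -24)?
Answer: 504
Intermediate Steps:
Add(Mul(Pow(-2, 2), 132), -24) = Add(Mul(4, 132), -24) = Add(528, -24) = 504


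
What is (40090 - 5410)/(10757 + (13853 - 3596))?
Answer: 17340/10507 ≈ 1.6503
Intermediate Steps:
(40090 - 5410)/(10757 + (13853 - 3596)) = 34680/(10757 + 10257) = 34680/21014 = 34680*(1/21014) = 17340/10507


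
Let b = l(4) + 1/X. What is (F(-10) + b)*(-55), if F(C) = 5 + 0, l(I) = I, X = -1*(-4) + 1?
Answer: -506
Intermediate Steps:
X = 5 (X = 4 + 1 = 5)
F(C) = 5
b = 21/5 (b = 4 + 1/5 = 21/5 ≈ 4.2000)
(F(-10) + b)*(-55) = (5 + 21/5)*(-55) = (46/5)*(-55) = -506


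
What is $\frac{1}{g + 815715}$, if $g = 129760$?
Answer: $\frac{1}{945475} \approx 1.0577 \cdot 10^{-6}$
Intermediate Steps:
$\frac{1}{g + 815715} = \frac{1}{129760 + 815715} = \frac{1}{945475}$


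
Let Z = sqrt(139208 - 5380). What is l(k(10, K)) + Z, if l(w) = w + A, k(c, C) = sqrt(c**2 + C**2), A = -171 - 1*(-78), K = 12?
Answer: -93 + 2*sqrt(61) + 2*sqrt(33457) ≈ 288.45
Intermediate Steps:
A = -93 (A = -171 + 78 = -93)
k(c, C) = sqrt(C**2 + c**2)
Z = 2*sqrt(33457) (Z = sqrt(133828) = 2*sqrt(33457) ≈ 365.83)
l(w) = -93 + w (l(w) = w - 93 = -93 + w)
l(k(10, K)) + Z = (-93 + sqrt(12**2 + 10**2)) + 2*sqrt(33457) = (-93 + sqrt(144 + 100)) + 2*sqrt(33457) = (-93 + sqrt(244)) + 2*sqrt(33457) = (-93 + 2*sqrt(61)) + 2*sqrt(33457) = -93 + 2*sqrt(61) + 2*sqrt(33457)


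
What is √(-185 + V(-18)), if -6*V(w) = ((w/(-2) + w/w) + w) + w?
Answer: I*√1626/3 ≈ 13.441*I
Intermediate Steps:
V(w) = -⅙ - w/4 (V(w) = -(((w/(-2) + w/w) + w) + w)/6 = -(((w*(-½) + 1) + w) + w)/6 = -(((-w/2 + 1) + w) + w)/6 = -(((1 - w/2) + w) + w)/6 = -((1 + w/2) + w)/6 = -(1 + 3*w/2)/6 = -⅙ - w/4)
√(-185 + V(-18)) = √(-185 + (-⅙ - ¼*(-18))) = √(-185 + (-⅙ + 9/2)) = √(-185 + 13/3) = √(-542/3) = I*√1626/3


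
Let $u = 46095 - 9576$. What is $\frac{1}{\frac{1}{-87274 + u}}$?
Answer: $-50755$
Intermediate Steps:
$u = 36519$ ($u = 46095 - 9576 = 36519$)
$\frac{1}{\frac{1}{-87274 + u}} = \frac{1}{\frac{1}{-87274 + 36519}} = \frac{1}{\frac{1}{-50755}} = \frac{1}{- \frac{1}{50755}} = -50755$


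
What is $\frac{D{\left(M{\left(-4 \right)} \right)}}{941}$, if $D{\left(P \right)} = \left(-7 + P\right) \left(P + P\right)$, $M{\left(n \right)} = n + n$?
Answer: $\frac{240}{941} \approx 0.25505$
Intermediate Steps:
$M{\left(n \right)} = 2 n$
$D{\left(P \right)} = 2 P \left(-7 + P\right)$ ($D{\left(P \right)} = \left(-7 + P\right) 2 P = 2 P \left(-7 + P\right)$)
$\frac{D{\left(M{\left(-4 \right)} \right)}}{941} = \frac{2 \cdot 2 \left(-4\right) \left(-7 + 2 \left(-4\right)\right)}{941} = 2 \left(-8\right) \left(-7 - 8\right) \frac{1}{941} = 2 \left(-8\right) \left(-15\right) \frac{1}{941} = 240 \cdot \frac{1}{941} = \frac{240}{941}$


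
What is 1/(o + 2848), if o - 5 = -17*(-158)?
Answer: 1/5539 ≈ 0.00018054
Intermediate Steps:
o = 2691 (o = 5 - 17*(-158) = 5 + 2686 = 2691)
1/(o + 2848) = 1/(2691 + 2848) = 1/5539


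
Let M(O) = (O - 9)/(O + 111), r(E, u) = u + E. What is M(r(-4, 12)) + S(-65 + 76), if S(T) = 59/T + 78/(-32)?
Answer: 61109/20944 ≈ 2.9177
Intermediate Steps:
r(E, u) = E + u
M(O) = (-9 + O)/(111 + O)
S(T) = -39/16 + 59/T (S(T) = 59/T + 78*(-1/32) = 59/T - 39/16 = -39/16 + 59/T)
M(r(-4, 12)) + S(-65 + 76) = (-9 + (-4 + 12))/(111 + (-4 + 12)) + (-39/16 + 59/(-65 + 76)) = (-9 + 8)/(111 + 8) + (-39/16 + 59/11) = -1/119 + (-39/16 + 59*(1/11)) = (1/119)*(-1) + (-39/16 + 59/11) = -1/119 + 515/176 = 61109/20944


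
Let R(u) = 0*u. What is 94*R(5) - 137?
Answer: -137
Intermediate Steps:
R(u) = 0
94*R(5) - 137 = 94*0 - 137 = 0 - 137 = -137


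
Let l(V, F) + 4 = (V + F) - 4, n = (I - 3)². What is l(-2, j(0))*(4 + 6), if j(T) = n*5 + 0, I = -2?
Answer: 1150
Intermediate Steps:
n = 25 (n = (-2 - 3)² = (-5)² = 25)
j(T) = 125 (j(T) = 25*5 + 0 = 125 + 0 = 125)
l(V, F) = -8 + F + V (l(V, F) = -4 + ((V + F) - 4) = -4 + ((F + V) - 4) = -4 + (-4 + F + V) = -8 + F + V)
l(-2, j(0))*(4 + 6) = (-8 + 125 - 2)*(4 + 6) = 115*10 = 1150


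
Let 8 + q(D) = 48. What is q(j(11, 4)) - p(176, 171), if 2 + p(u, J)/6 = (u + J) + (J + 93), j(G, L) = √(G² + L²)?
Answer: -3614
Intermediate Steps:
p(u, J) = 546 + 6*u + 12*J (p(u, J) = -12 + 6*((u + J) + (J + 93)) = -12 + 6*((J + u) + (93 + J)) = -12 + 6*(93 + u + 2*J) = -12 + (558 + 6*u + 12*J) = 546 + 6*u + 12*J)
q(D) = 40 (q(D) = -8 + 48 = 40)
q(j(11, 4)) - p(176, 171) = 40 - (546 + 6*176 + 12*171) = 40 - (546 + 1056 + 2052) = 40 - 1*3654 = 40 - 3654 = -3614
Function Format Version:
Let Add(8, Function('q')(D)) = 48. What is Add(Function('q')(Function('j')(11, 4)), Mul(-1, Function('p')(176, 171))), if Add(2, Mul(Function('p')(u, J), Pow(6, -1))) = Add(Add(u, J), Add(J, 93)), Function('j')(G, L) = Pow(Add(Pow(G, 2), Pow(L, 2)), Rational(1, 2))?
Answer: -3614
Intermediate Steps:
Function('p')(u, J) = Add(546, Mul(6, u), Mul(12, J)) (Function('p')(u, J) = Add(-12, Mul(6, Add(Add(u, J), Add(J, 93)))) = Add(-12, Mul(6, Add(Add(J, u), Add(93, J)))) = Add(-12, Mul(6, Add(93, u, Mul(2, J)))) = Add(-12, Add(558, Mul(6, u), Mul(12, J))) = Add(546, Mul(6, u), Mul(12, J)))
Function('q')(D) = 40 (Function('q')(D) = Add(-8, 48) = 40)
Add(Function('q')(Function('j')(11, 4)), Mul(-1, Function('p')(176, 171))) = Add(40, Mul(-1, Add(546, Mul(6, 176), Mul(12, 171)))) = Add(40, Mul(-1, Add(546, 1056, 2052))) = Add(40, Mul(-1, 3654)) = Add(40, -3654) = -3614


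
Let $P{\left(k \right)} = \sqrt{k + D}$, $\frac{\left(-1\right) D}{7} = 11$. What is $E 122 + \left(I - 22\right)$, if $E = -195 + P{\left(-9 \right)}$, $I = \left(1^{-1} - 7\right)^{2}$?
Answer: $-23776 + 122 i \sqrt{86} \approx -23776.0 + 1131.4 i$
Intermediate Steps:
$D = -77$ ($D = \left(-7\right) 11 = -77$)
$I = 36$ ($I = \left(1 - 7\right)^{2} = \left(-6\right)^{2} = 36$)
$P{\left(k \right)} = \sqrt{-77 + k}$ ($P{\left(k \right)} = \sqrt{k - 77} = \sqrt{-77 + k}$)
$E = -195 + i \sqrt{86}$ ($E = -195 + \sqrt{-77 - 9} = -195 + \sqrt{-86} = -195 + i \sqrt{86} \approx -195.0 + 9.2736 i$)
$E 122 + \left(I - 22\right) = \left(-195 + i \sqrt{86}\right) 122 + \left(36 - 22\right) = \left(-23790 + 122 i \sqrt{86}\right) + \left(36 - 22\right) = \left(-23790 + 122 i \sqrt{86}\right) + 14 = -23776 + 122 i \sqrt{86}$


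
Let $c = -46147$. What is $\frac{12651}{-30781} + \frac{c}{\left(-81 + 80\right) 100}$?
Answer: $\frac{1419185707}{3078100} \approx 461.06$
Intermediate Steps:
$\frac{12651}{-30781} + \frac{c}{\left(-81 + 80\right) 100} = \frac{12651}{-30781} - \frac{46147}{\left(-81 + 80\right) 100} = 12651 \left(- \frac{1}{30781}\right) - \frac{46147}{\left(-1\right) 100} = - \frac{12651}{30781} - \frac{46147}{-100} = - \frac{12651}{30781} - - \frac{46147}{100} = - \frac{12651}{30781} + \frac{46147}{100} = \frac{1419185707}{3078100}$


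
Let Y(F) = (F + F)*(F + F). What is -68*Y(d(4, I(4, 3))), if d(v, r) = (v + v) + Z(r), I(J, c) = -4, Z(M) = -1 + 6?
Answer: -45968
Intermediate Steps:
Z(M) = 5
d(v, r) = 5 + 2*v (d(v, r) = (v + v) + 5 = 2*v + 5 = 5 + 2*v)
Y(F) = 4*F² (Y(F) = (2*F)*(2*F) = 4*F²)
-68*Y(d(4, I(4, 3))) = -272*(5 + 2*4)² = -272*(5 + 8)² = -272*13² = -272*169 = -68*676 = -45968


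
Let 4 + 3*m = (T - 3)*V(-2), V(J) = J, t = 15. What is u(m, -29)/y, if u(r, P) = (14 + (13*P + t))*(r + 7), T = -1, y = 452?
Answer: -725/113 ≈ -6.4159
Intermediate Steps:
m = 4/3 (m = -4/3 + ((-1 - 3)*(-2))/3 = -4/3 + (-4*(-2))/3 = -4/3 + (1/3)*8 = -4/3 + 8/3 = 4/3 ≈ 1.3333)
u(r, P) = (7 + r)*(29 + 13*P) (u(r, P) = (14 + (13*P + 15))*(r + 7) = (14 + (15 + 13*P))*(7 + r) = (29 + 13*P)*(7 + r) = (7 + r)*(29 + 13*P))
u(m, -29)/y = (203 + 29*(4/3) + 91*(-29) + 13*(-29)*(4/3))/452 = (203 + 116/3 - 2639 - 1508/3)*(1/452) = -2900*1/452 = -725/113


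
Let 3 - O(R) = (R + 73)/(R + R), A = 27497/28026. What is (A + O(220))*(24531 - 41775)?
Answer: -9791090989/171270 ≈ -57168.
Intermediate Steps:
A = 27497/28026 (A = 27497*(1/28026) = 27497/28026 ≈ 0.98112)
O(R) = 3 - (73 + R)/(2*R) (O(R) = 3 - (R + 73)/(R + R) = 3 - (73 + R)/(2*R))
(A + O(220))*(24531 - 41775) = (27497/28026 + (½)*(-73 + 5*220)/220)*(24531 - 41775) = (27497/28026 + (½)*(1/220)*(-73 + 1100))*(-17244) = (27497/28026 + (½)*(1/220)*1027)*(-17244) = (27497/28026 + 1027/440)*(-17244) = (20440691/6165720)*(-17244) = -9791090989/171270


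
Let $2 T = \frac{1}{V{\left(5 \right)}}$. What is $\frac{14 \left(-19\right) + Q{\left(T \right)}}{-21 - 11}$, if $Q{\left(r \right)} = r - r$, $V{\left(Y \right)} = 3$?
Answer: $\frac{133}{16} \approx 8.3125$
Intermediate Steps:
$T = \frac{1}{6}$ ($T = \frac{1}{2 \cdot 3} = \frac{1}{2} \cdot \frac{1}{3} = \frac{1}{6} \approx 0.16667$)
$Q{\left(r \right)} = 0$
$\frac{14 \left(-19\right) + Q{\left(T \right)}}{-21 - 11} = \frac{14 \left(-19\right) + 0}{-21 - 11} = \frac{-266 + 0}{-32} = \left(- \frac{1}{32}\right) \left(-266\right) = \frac{133}{16}$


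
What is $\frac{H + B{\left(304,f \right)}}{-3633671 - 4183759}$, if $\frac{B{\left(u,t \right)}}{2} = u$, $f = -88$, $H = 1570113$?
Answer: $- \frac{1570721}{7817430} \approx -0.20093$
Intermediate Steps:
$B{\left(u,t \right)} = 2 u$
$\frac{H + B{\left(304,f \right)}}{-3633671 - 4183759} = \frac{1570113 + 2 \cdot 304}{-3633671 - 4183759} = \frac{1570113 + 608}{-7817430} = 1570721 \left(- \frac{1}{7817430}\right) = - \frac{1570721}{7817430}$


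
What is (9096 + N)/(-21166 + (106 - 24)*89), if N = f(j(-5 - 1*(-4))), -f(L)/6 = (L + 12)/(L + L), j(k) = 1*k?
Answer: -9129/13868 ≈ -0.65828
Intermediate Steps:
j(k) = k
f(L) = -3*(12 + L)/L (f(L) = -6*(L + 12)/(L + L) = -6*(12 + L)/(2*L) = -6*(12 + L)*1/(2*L) = -3*(12 + L)/L)
N = 33 (N = -3 - 36/(-5 - 1*(-4)) = -3 - 36/(-5 + 4) = -3 - 36/(-1) = -3 - 36*(-1) = -3 + 36 = 33)
(9096 + N)/(-21166 + (106 - 24)*89) = (9096 + 33)/(-21166 + (106 - 24)*89) = 9129/(-21166 + 82*89) = 9129/(-21166 + 7298) = 9129/(-13868) = 9129*(-1/13868) = -9129/13868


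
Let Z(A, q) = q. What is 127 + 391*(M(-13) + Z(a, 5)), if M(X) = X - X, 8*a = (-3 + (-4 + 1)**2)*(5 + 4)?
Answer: 2082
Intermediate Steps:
a = 27/4 (a = ((-3 + (-4 + 1)**2)*(5 + 4))/8 = ((-3 + (-3)**2)*9)/8 = ((-3 + 9)*9)/8 = (6*9)/8 = (1/8)*54 = 27/4 ≈ 6.7500)
M(X) = 0
127 + 391*(M(-13) + Z(a, 5)) = 127 + 391*(0 + 5) = 127 + 391*5 = 127 + 1955 = 2082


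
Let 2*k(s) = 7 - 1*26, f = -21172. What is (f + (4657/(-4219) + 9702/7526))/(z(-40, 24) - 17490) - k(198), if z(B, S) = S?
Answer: 2970398930525/277291910202 ≈ 10.712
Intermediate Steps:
k(s) = -19/2 (k(s) = (7 - 1*26)/2 = (7 - 26)/2 = (½)*(-19) = -19/2)
(f + (4657/(-4219) + 9702/7526))/(z(-40, 24) - 17490) - k(198) = (-21172 + (4657/(-4219) + 9702/7526))/(24 - 17490) - 1*(-19/2) = (-21172 + (4657*(-1/4219) + 9702*(1/7526)))/(-17466) + 19/2 = (-21172 + (-4657/4219 + 4851/3763))*(-1/17466) + 19/2 = (-21172 + 2942078/15876097)*(-1/17466) + 19/2 = -336125783606/15876097*(-1/17466) + 19/2 = 168062891803/138645955101 + 19/2 = 2970398930525/277291910202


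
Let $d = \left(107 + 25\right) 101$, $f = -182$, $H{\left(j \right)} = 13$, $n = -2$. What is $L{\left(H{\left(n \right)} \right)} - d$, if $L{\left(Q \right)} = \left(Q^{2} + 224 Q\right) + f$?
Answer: $-10433$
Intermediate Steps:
$L{\left(Q \right)} = -182 + Q^{2} + 224 Q$ ($L{\left(Q \right)} = \left(Q^{2} + 224 Q\right) - 182 = -182 + Q^{2} + 224 Q$)
$d = 13332$ ($d = 132 \cdot 101 = 13332$)
$L{\left(H{\left(n \right)} \right)} - d = \left(-182 + 13^{2} + 224 \cdot 13\right) - 13332 = \left(-182 + 169 + 2912\right) - 13332 = 2899 - 13332 = -10433$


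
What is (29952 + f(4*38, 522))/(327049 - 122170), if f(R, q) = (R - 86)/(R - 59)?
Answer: 928534/6351249 ≈ 0.14620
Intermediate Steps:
f(R, q) = (-86 + R)/(-59 + R)
(29952 + f(4*38, 522))/(327049 - 122170) = (29952 + (-86 + 4*38)/(-59 + 4*38))/(327049 - 122170) = (29952 + (-86 + 152)/(-59 + 152))/204879 = (29952 + 66/93)*(1/204879) = (29952 + (1/93)*66)*(1/204879) = (29952 + 22/31)*(1/204879) = (928534/31)*(1/204879) = 928534/6351249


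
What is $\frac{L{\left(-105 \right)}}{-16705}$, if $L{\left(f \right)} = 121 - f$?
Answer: $- \frac{226}{16705} \approx -0.013529$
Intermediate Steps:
$\frac{L{\left(-105 \right)}}{-16705} = \frac{121 - -105}{-16705} = \left(121 + 105\right) \left(- \frac{1}{16705}\right) = 226 \left(- \frac{1}{16705}\right) = - \frac{226}{16705}$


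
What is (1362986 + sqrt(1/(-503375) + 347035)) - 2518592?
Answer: -1155606 + 2*sqrt(879339460700435)/100675 ≈ -1.1550e+6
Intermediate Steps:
(1362986 + sqrt(1/(-503375) + 347035)) - 2518592 = (1362986 + sqrt(-1/503375 + 347035)) - 2518592 = (1362986 + sqrt(174688743124/503375)) - 2518592 = (1362986 + 2*sqrt(879339460700435)/100675) - 2518592 = -1155606 + 2*sqrt(879339460700435)/100675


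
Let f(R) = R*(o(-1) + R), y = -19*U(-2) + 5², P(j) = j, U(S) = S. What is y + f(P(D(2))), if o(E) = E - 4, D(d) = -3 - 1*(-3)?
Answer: 63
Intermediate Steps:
D(d) = 0 (D(d) = -3 + 3 = 0)
o(E) = -4 + E
y = 63 (y = -19*(-2) + 5² = 38 + 25 = 63)
f(R) = R*(-5 + R) (f(R) = R*((-4 - 1) + R) = R*(-5 + R))
y + f(P(D(2))) = 63 + 0*(-5 + 0) = 63 + 0*(-5) = 63 + 0 = 63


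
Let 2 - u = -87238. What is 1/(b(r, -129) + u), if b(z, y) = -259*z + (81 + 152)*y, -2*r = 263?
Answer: 2/182483 ≈ 1.0960e-5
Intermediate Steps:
r = -263/2 (r = -1/2*263 = -263/2 ≈ -131.50)
u = 87240 (u = 2 - 1*(-87238) = 2 + 87238 = 87240)
b(z, y) = -259*z + 233*y
1/(b(r, -129) + u) = 1/((-259*(-263/2) + 233*(-129)) + 87240) = 1/((68117/2 - 30057) + 87240) = 1/(8003/2 + 87240) = 1/(182483/2) = 2/182483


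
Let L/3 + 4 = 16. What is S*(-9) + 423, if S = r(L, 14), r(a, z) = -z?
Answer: 549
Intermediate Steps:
L = 36 (L = -12 + 3*16 = -12 + 48 = 36)
S = -14 (S = -1*14 = -14)
S*(-9) + 423 = -14*(-9) + 423 = 126 + 423 = 549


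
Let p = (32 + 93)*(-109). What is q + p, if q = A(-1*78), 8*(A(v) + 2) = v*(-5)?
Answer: -54313/4 ≈ -13578.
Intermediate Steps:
A(v) = -2 - 5*v/8 (A(v) = -2 + (v*(-5))/8 = -2 + (-5*v)/8 = -2 - 5*v/8)
q = 187/4 (q = -2 - (-5)*78/8 = -2 - 5/8*(-78) = -2 + 195/4 = 187/4 ≈ 46.750)
p = -13625 (p = 125*(-109) = -13625)
q + p = 187/4 - 13625 = -54313/4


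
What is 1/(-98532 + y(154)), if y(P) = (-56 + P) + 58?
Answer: -1/98376 ≈ -1.0165e-5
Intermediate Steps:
y(P) = 2 + P
1/(-98532 + y(154)) = 1/(-98532 + (2 + 154)) = 1/(-98532 + 156) = 1/(-98376) = -1/98376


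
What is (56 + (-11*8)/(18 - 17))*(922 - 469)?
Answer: -14496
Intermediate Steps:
(56 + (-11*8)/(18 - 17))*(922 - 469) = (56 - 88/1)*453 = (56 - 88*1)*453 = (56 - 88)*453 = -32*453 = -14496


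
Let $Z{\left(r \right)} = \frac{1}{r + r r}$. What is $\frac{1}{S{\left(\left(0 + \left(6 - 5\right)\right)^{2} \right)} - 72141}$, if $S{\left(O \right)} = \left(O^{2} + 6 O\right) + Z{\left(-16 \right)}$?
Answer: $- \frac{240}{17312159} \approx -1.3863 \cdot 10^{-5}$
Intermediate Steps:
$Z{\left(r \right)} = \frac{1}{r + r^{2}}$
$S{\left(O \right)} = \frac{1}{240} + O^{2} + 6 O$ ($S{\left(O \right)} = \left(O^{2} + 6 O\right) + \frac{1}{\left(-16\right) \left(1 - 16\right)} = \left(O^{2} + 6 O\right) - \frac{1}{16 \left(-15\right)} = \left(O^{2} + 6 O\right) - - \frac{1}{240} = \left(O^{2} + 6 O\right) + \frac{1}{240} = \frac{1}{240} + O^{2} + 6 O$)
$\frac{1}{S{\left(\left(0 + \left(6 - 5\right)\right)^{2} \right)} - 72141} = \frac{1}{\left(\frac{1}{240} + \left(\left(0 + \left(6 - 5\right)\right)^{2}\right)^{2} + 6 \left(0 + \left(6 - 5\right)\right)^{2}\right) - 72141} = \frac{1}{\left(\frac{1}{240} + \left(\left(0 + 1\right)^{2}\right)^{2} + 6 \left(0 + 1\right)^{2}\right) - 72141} = \frac{1}{\left(\frac{1}{240} + \left(1^{2}\right)^{2} + 6 \cdot 1^{2}\right) - 72141} = \frac{1}{\left(\frac{1}{240} + 1^{2} + 6 \cdot 1\right) - 72141} = \frac{1}{\left(\frac{1}{240} + 1 + 6\right) - 72141} = \frac{1}{\frac{1681}{240} - 72141} = \frac{1}{- \frac{17312159}{240}} = - \frac{240}{17312159}$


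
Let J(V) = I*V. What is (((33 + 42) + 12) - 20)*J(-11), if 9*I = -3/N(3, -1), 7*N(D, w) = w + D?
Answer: 5159/6 ≈ 859.83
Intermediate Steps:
N(D, w) = D/7 + w/7 (N(D, w) = (w + D)/7 = (D + w)/7 = D/7 + w/7)
I = -7/6 (I = (-3/((⅐)*3 + (⅐)*(-1)))/9 = (-3/(3/7 - ⅐))/9 = (-3/2/7)/9 = (-3*7/2)/9 = (⅑)*(-21/2) = -7/6 ≈ -1.1667)
J(V) = -7*V/6
(((33 + 42) + 12) - 20)*J(-11) = (((33 + 42) + 12) - 20)*(-7/6*(-11)) = ((75 + 12) - 20)*(77/6) = (87 - 20)*(77/6) = 67*(77/6) = 5159/6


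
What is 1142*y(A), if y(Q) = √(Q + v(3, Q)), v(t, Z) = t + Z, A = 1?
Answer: 1142*√5 ≈ 2553.6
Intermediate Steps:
v(t, Z) = Z + t
y(Q) = √(3 + 2*Q) (y(Q) = √(Q + (Q + 3)) = √(Q + (3 + Q)) = √(3 + 2*Q))
1142*y(A) = 1142*√(3 + 2*1) = 1142*√(3 + 2) = 1142*√5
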